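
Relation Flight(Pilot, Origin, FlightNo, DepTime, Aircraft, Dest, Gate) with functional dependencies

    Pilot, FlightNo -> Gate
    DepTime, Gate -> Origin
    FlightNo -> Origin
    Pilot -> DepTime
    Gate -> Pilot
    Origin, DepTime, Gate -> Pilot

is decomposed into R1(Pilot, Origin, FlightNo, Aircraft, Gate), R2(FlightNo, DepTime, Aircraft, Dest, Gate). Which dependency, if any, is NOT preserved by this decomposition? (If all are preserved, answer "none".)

Check Pilot → DepTime: no single fragment contains all of {Pilot, DepTime}, and the restricted closure of {Pilot} across the fragments never reaches {DepTime}.
Pilot, FlightNo → Gate is preserved.
DepTime, Gate → Origin is preserved.
FlightNo → Origin is preserved.
Gate → Pilot is preserved.
Origin, DepTime, Gate → Pilot is preserved.

Pilot -> DepTime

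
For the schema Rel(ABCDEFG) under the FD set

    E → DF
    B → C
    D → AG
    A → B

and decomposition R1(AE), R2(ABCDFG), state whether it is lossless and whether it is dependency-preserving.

lossy and not dependency-preserving

Lossless test: (A)⁺ = {ABC}, which is a superkey of neither fragment — lossy.
Dependency preservation: the restricted closure of {E} across the fragments never reaches {DF}, so E → DF cannot be enforced without a join — not preserved.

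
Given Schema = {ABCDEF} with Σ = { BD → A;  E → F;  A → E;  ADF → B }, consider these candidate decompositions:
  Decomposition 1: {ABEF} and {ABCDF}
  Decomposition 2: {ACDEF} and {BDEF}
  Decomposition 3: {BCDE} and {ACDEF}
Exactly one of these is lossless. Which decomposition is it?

Decomposition 1: common = {ABF}, closure = {ABEF} → lossless.
Decomposition 2: common = {DEF}, closure = {DEF} → lossy.
Decomposition 3: common = {CDE}, closure = {CDEF} → lossy.

Decomposition 1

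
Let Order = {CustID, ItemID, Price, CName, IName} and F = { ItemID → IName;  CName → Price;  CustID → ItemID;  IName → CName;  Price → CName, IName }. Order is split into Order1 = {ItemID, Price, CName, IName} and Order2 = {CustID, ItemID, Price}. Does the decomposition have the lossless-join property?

Yes

Common attributes: Order1 ∩ Order2 = {ItemID, Price}.
Closure of {ItemID, Price}: ItemID → IName applies, adding IName; IName → CName applies, adding CName. So (ItemID, Price)⁺ = {ItemID, Price, CName, IName}.
This closure contains every attribute of Order1, so Order1 ∩ Order2 → Order1. The join is lossless.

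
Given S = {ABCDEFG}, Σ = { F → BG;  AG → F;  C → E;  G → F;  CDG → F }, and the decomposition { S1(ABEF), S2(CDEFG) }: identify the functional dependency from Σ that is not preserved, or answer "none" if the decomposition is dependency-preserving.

F → BG: restricted closure across fragments reaches BG.
AG → F: restricted closure across fragments reaches F.
C → E lies within S2.
G → F lies within S2.
CDG → F lies within S2.
Every dependency is enforceable on the fragments, so the decomposition is dependency-preserving.

none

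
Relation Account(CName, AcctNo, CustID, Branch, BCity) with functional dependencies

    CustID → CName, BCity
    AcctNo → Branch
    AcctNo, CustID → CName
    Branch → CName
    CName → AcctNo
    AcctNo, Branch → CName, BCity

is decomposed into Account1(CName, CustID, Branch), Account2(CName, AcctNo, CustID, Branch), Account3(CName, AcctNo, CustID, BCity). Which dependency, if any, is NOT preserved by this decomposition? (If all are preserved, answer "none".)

none

CustID → CName, BCity lies within Account3.
AcctNo → Branch lies within Account2.
AcctNo, CustID → CName lies within Account2.
Branch → CName lies within Account1.
CName → AcctNo lies within Account2.
AcctNo, Branch → CName, BCity: restricted closure across fragments reaches CName, BCity.
Every dependency is enforceable on the fragments, so the decomposition is dependency-preserving.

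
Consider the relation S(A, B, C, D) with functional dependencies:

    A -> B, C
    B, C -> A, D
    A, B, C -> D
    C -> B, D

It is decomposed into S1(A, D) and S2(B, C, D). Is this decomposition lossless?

Common attributes: S1 ∩ S2 = {D}.
No dependency enlarges {D}, so (D)⁺ = {D}.
The closure contains neither all of S1 = {A, D} nor all of S2 = {B, C, D}, so the common attributes are not a superkey of either fragment. The join is lossy.

No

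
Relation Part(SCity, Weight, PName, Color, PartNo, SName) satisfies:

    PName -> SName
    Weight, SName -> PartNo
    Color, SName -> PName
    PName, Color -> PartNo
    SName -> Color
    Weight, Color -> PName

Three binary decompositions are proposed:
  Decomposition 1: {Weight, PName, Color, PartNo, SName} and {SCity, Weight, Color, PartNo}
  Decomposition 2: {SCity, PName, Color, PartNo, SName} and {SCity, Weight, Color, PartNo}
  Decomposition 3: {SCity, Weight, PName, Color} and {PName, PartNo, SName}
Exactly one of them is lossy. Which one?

Decomposition 1: common = {Weight, Color, PartNo}, closure = {Weight, PName, Color, PartNo, SName} → lossless.
Decomposition 2: common = {SCity, Color, PartNo}, closure = {SCity, Color, PartNo} → lossy.
Decomposition 3: common = {PName}, closure = {PName, Color, PartNo, SName} → lossless.

Decomposition 2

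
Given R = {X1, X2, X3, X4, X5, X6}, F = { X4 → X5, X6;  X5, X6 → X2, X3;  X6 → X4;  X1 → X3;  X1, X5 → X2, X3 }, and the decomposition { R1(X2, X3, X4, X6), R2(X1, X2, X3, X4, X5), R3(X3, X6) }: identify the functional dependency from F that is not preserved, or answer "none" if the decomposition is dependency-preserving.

none

X4 → X5, X6: restricted closure across fragments reaches X5, X6.
X5, X6 → X2, X3: restricted closure across fragments reaches X2, X3.
X6 → X4 lies within R1.
X1 → X3 lies within R2.
X1, X5 → X2, X3 lies within R2.
Every dependency is enforceable on the fragments, so the decomposition is dependency-preserving.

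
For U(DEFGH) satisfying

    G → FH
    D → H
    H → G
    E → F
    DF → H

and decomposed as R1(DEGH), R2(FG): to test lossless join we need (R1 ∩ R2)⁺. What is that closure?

R1 ∩ R2 = {G}.
G → FH applies, adding FH
Closure: {FGH}.

FGH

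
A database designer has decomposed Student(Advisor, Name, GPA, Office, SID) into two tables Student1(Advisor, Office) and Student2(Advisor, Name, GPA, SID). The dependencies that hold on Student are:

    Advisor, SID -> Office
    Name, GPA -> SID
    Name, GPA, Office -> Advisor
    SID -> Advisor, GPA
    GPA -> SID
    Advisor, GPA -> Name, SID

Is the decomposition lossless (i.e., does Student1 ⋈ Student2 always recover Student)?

Common attributes: Student1 ∩ Student2 = {Advisor}.
No dependency enlarges {Advisor}, so (Advisor)⁺ = {Advisor}.
The closure contains neither all of Student1 = {Advisor, Office} nor all of Student2 = {Advisor, Name, GPA, SID}, so the common attributes are not a superkey of either fragment. The join is lossy.

No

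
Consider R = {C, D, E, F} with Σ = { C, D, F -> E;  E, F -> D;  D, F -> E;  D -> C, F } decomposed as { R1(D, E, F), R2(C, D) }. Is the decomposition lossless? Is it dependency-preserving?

lossless and dependency-preserving

Lossless test: (D)⁺ = {C, D, E, F}, which contains all of one fragment — lossless.
Dependency preservation: C, D, F → E; D → C, F are not contained in any single fragment, but the restricted closure of each left-hand side across the fragments still reaches the right-hand side; the remaining FDs each lie inside some fragment. All dependencies are preserved.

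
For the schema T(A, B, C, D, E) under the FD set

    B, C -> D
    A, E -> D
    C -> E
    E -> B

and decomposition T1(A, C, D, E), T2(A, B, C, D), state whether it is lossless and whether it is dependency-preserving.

lossless but not dependency-preserving

Lossless test: (A, C, D)⁺ = {A, B, C, D, E}, which contains all of one fragment — lossless.
Dependency preservation: the restricted closure of {E} across the fragments never reaches {B}, so E → B cannot be enforced without a join — not preserved.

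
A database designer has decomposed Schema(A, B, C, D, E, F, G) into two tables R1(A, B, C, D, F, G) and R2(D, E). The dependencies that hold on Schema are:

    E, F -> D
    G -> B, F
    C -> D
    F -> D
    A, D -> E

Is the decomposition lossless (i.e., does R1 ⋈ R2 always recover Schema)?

Common attributes: R1 ∩ R2 = {D}.
No dependency enlarges {D}, so (D)⁺ = {D}.
The closure contains neither all of R1 = {A, B, C, D, F, G} nor all of R2 = {D, E}, so the common attributes are not a superkey of either fragment. The join is lossy.

No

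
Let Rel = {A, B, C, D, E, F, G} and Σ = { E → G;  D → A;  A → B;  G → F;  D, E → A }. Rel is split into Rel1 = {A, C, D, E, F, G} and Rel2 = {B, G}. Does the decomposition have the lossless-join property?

Common attributes: Rel1 ∩ Rel2 = {G}.
Closure of {G}: G → F applies, adding F. So (G)⁺ = {F, G}.
The closure contains neither all of Rel1 = {A, C, D, E, F, G} nor all of Rel2 = {B, G}, so the common attributes are not a superkey of either fragment. The join is lossy.

No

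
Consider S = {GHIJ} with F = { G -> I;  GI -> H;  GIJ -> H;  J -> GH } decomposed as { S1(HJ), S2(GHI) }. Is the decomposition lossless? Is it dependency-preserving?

lossy and not dependency-preserving

Lossless test: (H)⁺ = {H}, which is a superkey of neither fragment — lossy.
Dependency preservation: the restricted closure of {J} across the fragments never reaches {GH}, so J → GH cannot be enforced without a join — not preserved.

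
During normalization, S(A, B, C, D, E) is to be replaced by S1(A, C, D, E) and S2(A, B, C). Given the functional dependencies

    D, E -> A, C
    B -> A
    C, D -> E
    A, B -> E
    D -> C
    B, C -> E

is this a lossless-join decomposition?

Common attributes: S1 ∩ S2 = {A, C}.
No dependency enlarges {A, C}, so (A, C)⁺ = {A, C}.
The closure contains neither all of S1 = {A, C, D, E} nor all of S2 = {A, B, C}, so the common attributes are not a superkey of either fragment. The join is lossy.

No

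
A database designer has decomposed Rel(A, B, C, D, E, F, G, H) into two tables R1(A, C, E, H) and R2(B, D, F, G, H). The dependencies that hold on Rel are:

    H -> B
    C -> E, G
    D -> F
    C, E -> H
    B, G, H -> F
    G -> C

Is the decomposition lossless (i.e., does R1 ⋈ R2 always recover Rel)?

No

Common attributes: R1 ∩ R2 = {H}.
Closure of {H}: H → B applies, adding B. So (H)⁺ = {B, H}.
The closure contains neither all of R1 = {A, C, E, H} nor all of R2 = {B, D, F, G, H}, so the common attributes are not a superkey of either fragment. The join is lossy.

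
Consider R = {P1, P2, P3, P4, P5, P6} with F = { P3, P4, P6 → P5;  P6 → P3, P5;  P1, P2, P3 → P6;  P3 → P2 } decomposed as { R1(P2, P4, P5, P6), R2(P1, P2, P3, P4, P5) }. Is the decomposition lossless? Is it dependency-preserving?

lossy and not dependency-preserving

Lossless test: (P2, P4, P5)⁺ = {P2, P4, P5}, which is a superkey of neither fragment — lossy.
Dependency preservation: the restricted closure of {P6} across the fragments never reaches {P3, P5}, so P6 → P3, P5 cannot be enforced without a join — not preserved.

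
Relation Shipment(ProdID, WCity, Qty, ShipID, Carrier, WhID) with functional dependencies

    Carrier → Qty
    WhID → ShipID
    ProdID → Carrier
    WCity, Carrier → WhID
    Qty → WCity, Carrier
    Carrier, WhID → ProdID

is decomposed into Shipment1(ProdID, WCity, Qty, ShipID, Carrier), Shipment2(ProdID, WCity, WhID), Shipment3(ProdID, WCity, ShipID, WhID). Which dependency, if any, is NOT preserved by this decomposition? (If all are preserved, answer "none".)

Carrier → Qty lies within Shipment1.
WhID → ShipID lies within Shipment3.
ProdID → Carrier lies within Shipment1.
WCity, Carrier → WhID: restricted closure across fragments reaches WhID.
Qty → WCity, Carrier lies within Shipment1.
Carrier, WhID → ProdID: restricted closure across fragments reaches ProdID.
Every dependency is enforceable on the fragments, so the decomposition is dependency-preserving.

none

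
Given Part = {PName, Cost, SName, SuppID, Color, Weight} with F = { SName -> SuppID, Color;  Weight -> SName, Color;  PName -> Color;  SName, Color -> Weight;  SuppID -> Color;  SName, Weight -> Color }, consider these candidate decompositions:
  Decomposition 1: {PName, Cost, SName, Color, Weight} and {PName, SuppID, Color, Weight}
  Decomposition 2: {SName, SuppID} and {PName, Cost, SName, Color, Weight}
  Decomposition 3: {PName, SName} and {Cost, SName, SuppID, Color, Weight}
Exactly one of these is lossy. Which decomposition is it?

Decomposition 3

Decomposition 1: common = {PName, Color, Weight}, closure = {PName, SName, SuppID, Color, Weight} → lossless.
Decomposition 2: common = {SName}, closure = {SName, SuppID, Color, Weight} → lossless.
Decomposition 3: common = {SName}, closure = {SName, SuppID, Color, Weight} → lossy.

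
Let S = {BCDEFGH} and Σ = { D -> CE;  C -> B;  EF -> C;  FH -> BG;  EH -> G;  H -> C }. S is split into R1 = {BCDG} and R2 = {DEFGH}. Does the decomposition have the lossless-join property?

Yes

Common attributes: R1 ∩ R2 = {DG}.
Closure of {DG}: D → CE applies, adding CE; C → B applies, adding B. So (DG)⁺ = {BCDEG}.
This closure contains every attribute of R1, so R1 ∩ R2 → R1. The join is lossless.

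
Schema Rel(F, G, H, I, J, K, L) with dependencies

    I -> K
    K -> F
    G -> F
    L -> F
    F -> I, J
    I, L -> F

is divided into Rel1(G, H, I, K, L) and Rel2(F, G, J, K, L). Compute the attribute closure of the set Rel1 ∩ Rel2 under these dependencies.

Rel1 ∩ Rel2 = {G, K, L}.
K → F applies, adding F
F → I, J applies, adding I, J
Closure: {F, G, I, J, K, L}.

F, G, I, J, K, L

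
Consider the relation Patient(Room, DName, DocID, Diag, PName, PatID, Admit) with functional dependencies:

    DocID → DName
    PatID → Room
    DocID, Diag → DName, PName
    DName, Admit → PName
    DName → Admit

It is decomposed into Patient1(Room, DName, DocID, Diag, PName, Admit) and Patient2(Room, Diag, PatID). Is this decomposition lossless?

No

Common attributes: Patient1 ∩ Patient2 = {Room, Diag}.
No dependency enlarges {Room, Diag}, so (Room, Diag)⁺ = {Room, Diag}.
The closure contains neither all of Patient1 = {Room, DName, DocID, Diag, PName, Admit} nor all of Patient2 = {Room, Diag, PatID}, so the common attributes are not a superkey of either fragment. The join is lossy.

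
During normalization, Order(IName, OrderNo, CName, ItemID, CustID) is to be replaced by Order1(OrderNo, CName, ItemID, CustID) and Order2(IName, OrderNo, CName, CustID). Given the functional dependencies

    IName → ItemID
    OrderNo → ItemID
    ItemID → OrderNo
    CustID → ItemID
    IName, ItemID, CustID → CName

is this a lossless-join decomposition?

Common attributes: Order1 ∩ Order2 = {OrderNo, CName, CustID}.
Closure of {OrderNo, CName, CustID}: OrderNo → ItemID applies, adding ItemID. So (OrderNo, CName, CustID)⁺ = {OrderNo, CName, ItemID, CustID}.
This closure contains every attribute of Order1, so Order1 ∩ Order2 → Order1. The join is lossless.

Yes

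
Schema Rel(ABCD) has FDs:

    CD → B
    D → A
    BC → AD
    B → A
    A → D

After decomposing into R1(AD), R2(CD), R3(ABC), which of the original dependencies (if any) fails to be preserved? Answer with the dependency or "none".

CD → B: restricted closure across fragments reaches B.
D → A lies within R1.
BC → AD: restricted closure across fragments reaches AD.
B → A lies within R3.
A → D lies within R1.
Every dependency is enforceable on the fragments, so the decomposition is dependency-preserving.

none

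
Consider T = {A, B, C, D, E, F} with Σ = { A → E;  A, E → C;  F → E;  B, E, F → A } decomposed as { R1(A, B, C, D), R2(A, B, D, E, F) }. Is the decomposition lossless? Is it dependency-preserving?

lossless and dependency-preserving

Lossless test: (A, B, D)⁺ = {A, B, C, D, E}, which contains all of one fragment — lossless.
Dependency preservation: A, E → C is not contained in any single fragment, but the restricted closure of its left-hand side across the fragments still reaches the right-hand side; the remaining FDs each lie inside some fragment. All dependencies are preserved.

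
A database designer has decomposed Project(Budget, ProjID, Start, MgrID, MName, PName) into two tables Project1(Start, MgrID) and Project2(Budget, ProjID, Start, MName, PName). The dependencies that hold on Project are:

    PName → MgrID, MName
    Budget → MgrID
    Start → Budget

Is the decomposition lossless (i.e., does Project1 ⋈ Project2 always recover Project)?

Yes

Common attributes: Project1 ∩ Project2 = {Start}.
Closure of {Start}: Start → Budget applies, adding Budget; Budget → MgrID applies, adding MgrID. So (Start)⁺ = {Budget, Start, MgrID}.
This closure contains every attribute of Project1, so Project1 ∩ Project2 → Project1. The join is lossless.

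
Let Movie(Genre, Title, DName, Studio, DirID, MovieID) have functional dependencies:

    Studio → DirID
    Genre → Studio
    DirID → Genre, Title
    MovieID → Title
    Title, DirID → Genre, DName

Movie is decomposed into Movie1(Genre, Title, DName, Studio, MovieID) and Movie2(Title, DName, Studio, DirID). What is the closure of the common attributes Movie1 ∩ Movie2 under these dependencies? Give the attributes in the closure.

Genre, Title, DName, Studio, DirID

Movie1 ∩ Movie2 = {Title, DName, Studio}.
Studio → DirID applies, adding DirID
DirID → Genre, Title applies, adding Genre
Closure: {Genre, Title, DName, Studio, DirID}.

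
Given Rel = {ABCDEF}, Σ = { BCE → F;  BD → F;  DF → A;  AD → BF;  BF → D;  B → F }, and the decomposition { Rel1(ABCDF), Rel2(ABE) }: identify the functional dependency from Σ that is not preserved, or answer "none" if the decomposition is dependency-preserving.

none

BCE → F: restricted closure across fragments reaches F.
BD → F lies within Rel1.
DF → A lies within Rel1.
AD → BF lies within Rel1.
BF → D lies within Rel1.
B → F lies within Rel1.
Every dependency is enforceable on the fragments, so the decomposition is dependency-preserving.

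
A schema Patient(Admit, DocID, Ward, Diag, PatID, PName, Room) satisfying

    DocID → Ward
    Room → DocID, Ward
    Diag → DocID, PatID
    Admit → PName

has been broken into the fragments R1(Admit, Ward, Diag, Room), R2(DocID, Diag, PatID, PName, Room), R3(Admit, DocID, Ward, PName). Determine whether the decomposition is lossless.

Chase test. Columns are Admit, DocID, Ward, Diag, PatID, PName, Room; row i has aⱼ where attribute j ∈ Ri, else bᵢⱼ.
Initial tableau (one row per fragment):
  row 1: a1 b12 a3 a4 b15 b16 a7
  row 2: b21 a2 b23 a4 a5 a6 a7
  row 3: a1 a2 a3 b34 b35 a6 b37
Rows 2 and 3 agree on DocID; apply DocID→Ward and equate their Ward entries.
Rows 1 and 2 agree on Room; apply Room→DocID, Ward and equate their DocID, Ward entries.
Rows 1 and 2 agree on Diag; apply Diag→DocID, PatID and equate their DocID, PatID entries.
Rows 1 and 3 agree on Admit; apply Admit→PName and equate their PName entries.
Row 1 is now all distinguished symbols — the join is lossless.

Yes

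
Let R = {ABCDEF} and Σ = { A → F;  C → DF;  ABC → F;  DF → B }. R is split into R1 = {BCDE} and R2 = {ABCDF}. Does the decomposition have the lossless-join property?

Common attributes: R1 ∩ R2 = {BCD}.
Closure of {BCD}: C → DF applies, adding F. So (BCD)⁺ = {BCDF}.
The closure contains neither all of R1 = {BCDE} nor all of R2 = {ABCDF}, so the common attributes are not a superkey of either fragment. The join is lossy.

No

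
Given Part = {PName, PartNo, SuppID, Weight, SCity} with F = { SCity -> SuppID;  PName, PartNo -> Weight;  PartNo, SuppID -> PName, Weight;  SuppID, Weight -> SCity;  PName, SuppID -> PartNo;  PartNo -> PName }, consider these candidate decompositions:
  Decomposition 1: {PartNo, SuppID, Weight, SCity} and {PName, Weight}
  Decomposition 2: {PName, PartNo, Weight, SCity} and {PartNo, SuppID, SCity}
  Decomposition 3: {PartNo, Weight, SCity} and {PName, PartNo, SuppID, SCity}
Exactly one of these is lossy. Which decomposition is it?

Decomposition 1: common = {Weight}, closure = {Weight} → lossy.
Decomposition 2: common = {PartNo, SCity}, closure = {PName, PartNo, SuppID, Weight, SCity} → lossless.
Decomposition 3: common = {PartNo, SCity}, closure = {PName, PartNo, SuppID, Weight, SCity} → lossless.

Decomposition 1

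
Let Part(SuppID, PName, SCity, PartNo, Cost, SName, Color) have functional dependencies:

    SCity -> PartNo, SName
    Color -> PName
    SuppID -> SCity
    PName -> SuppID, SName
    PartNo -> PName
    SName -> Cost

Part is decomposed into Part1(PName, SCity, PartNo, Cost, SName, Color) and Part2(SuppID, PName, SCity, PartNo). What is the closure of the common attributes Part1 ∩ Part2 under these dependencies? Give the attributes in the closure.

Part1 ∩ Part2 = {PName, SCity, PartNo}.
SCity → PartNo, SName applies, adding SName
PName → SuppID, SName applies, adding SuppID
SName → Cost applies, adding Cost
Closure: {SuppID, PName, SCity, PartNo, Cost, SName}.

SuppID, PName, SCity, PartNo, Cost, SName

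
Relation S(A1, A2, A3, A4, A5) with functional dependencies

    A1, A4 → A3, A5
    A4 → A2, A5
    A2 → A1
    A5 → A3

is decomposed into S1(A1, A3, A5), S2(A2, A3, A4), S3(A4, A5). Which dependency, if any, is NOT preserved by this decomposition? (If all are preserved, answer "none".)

A2 → A1

Check A2 → A1: no single fragment contains all of {A1, A2}, and the restricted closure of {A2} across the fragments never reaches {A1}.
A1, A4 → A3, A5 is preserved.
A4 → A2, A5 is preserved.
A5 → A3 is preserved.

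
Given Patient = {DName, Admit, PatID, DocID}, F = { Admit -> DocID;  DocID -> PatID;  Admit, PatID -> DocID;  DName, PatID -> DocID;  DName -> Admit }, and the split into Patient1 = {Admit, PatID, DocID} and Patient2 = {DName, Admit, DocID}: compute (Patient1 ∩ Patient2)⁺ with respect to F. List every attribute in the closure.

Admit, PatID, DocID

Patient1 ∩ Patient2 = {Admit, DocID}.
DocID → PatID applies, adding PatID
Closure: {Admit, PatID, DocID}.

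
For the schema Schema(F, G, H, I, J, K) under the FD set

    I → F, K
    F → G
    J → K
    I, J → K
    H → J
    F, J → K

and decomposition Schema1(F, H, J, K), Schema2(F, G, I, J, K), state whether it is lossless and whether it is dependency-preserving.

lossy but dependency-preserving

Lossless test: (F, J, K)⁺ = {F, G, J, K}, which is a superkey of neither fragment — lossy.
Dependency preservation: every FD's attributes lie within a single fragment, so each can be enforced locally — preserved.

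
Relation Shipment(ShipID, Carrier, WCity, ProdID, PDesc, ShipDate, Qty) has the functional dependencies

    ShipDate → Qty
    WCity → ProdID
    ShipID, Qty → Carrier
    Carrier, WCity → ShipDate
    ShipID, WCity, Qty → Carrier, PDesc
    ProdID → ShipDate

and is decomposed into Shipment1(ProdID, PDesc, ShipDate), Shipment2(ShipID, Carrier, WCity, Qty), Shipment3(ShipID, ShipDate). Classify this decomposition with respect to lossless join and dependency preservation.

Lossless test (chase): Rows 1 and 3 agree on ShipDate; apply ShipDate→Qty and equate their Qty entries. No row becomes fully distinguished — the join is lossy.
Dependency preservation: the restricted closure of {ShipDate} across the fragments never reaches {Qty}, so ShipDate → Qty cannot be enforced without a join — not preserved.

lossy and not dependency-preserving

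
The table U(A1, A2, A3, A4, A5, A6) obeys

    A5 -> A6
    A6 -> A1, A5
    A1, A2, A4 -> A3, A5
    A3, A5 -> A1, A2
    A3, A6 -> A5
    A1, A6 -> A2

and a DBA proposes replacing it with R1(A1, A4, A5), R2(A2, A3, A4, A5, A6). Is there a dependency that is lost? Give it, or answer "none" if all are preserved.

A1, A2, A4 -> A3, A5

Check A1, A2, A4 → A3, A5: no single fragment contains all of {A1, A2, A3, A4, A5}, and the restricted closure of {A1, A2, A4} across the fragments never reaches {A3, A5}.
A5 → A6 is preserved.
A6 → A1, A5 is preserved.
A3, A5 → A1, A2 is preserved.
A3, A6 → A5 is preserved.
A1, A6 → A2 is preserved.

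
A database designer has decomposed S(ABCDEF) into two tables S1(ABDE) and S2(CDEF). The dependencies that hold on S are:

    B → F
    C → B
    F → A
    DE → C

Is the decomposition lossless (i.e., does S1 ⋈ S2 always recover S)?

Common attributes: S1 ∩ S2 = {DE}.
Closure of {DE}: DE → C applies, adding C; C → B applies, adding B; B → F applies, adding F; F → A applies, adding A. So (DE)⁺ = {ABCDEF}.
This closure contains every attribute of S1, so S1 ∩ S2 → S1. The join is lossless.

Yes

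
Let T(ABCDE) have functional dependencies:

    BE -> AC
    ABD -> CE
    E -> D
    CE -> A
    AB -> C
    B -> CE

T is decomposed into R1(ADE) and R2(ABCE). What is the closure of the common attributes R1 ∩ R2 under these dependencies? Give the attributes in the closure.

ADE

R1 ∩ R2 = {AE}.
E → D applies, adding D
Closure: {ADE}.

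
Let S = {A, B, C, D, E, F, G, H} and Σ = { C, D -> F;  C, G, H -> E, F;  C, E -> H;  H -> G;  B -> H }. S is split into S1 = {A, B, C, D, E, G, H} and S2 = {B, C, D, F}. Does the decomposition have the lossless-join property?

Yes

Common attributes: S1 ∩ S2 = {B, C, D}.
Closure of {B, C, D}: C, D → F applies, adding F; B → H applies, adding H; H → G applies, adding G; C, G, H → E, F applies, adding E. So (B, C, D)⁺ = {B, C, D, E, F, G, H}.
This closure contains every attribute of S2, so S1 ∩ S2 → S2. The join is lossless.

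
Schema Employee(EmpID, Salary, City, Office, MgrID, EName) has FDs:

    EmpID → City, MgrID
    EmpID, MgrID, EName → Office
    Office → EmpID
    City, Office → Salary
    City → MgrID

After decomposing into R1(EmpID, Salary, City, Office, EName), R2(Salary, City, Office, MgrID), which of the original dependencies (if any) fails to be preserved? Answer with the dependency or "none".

EmpID → City, MgrID: restricted closure across fragments reaches City, MgrID.
EmpID, MgrID, EName → Office: restricted closure across fragments reaches Office.
Office → EmpID lies within R1.
City, Office → Salary lies within R1.
City → MgrID lies within R2.
Every dependency is enforceable on the fragments, so the decomposition is dependency-preserving.

none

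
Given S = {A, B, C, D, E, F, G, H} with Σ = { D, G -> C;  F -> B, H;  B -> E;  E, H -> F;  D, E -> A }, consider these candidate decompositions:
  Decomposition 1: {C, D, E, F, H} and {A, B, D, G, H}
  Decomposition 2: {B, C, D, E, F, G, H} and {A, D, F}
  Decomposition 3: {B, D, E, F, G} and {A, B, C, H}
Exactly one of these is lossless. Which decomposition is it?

Decomposition 2

Decomposition 1: common = {D, H}, closure = {D, H} → lossy.
Decomposition 2: common = {D, F}, closure = {A, B, D, E, F, H} → lossless.
Decomposition 3: common = {B}, closure = {B, E} → lossy.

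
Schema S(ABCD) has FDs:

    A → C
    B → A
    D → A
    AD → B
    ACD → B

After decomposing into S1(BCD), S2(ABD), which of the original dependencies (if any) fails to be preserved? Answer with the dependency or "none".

Check A → C: no single fragment contains all of {AC}, and the restricted closure of {A} across the fragments never reaches {C}.
B → A is preserved.
D → A is preserved.
AD → B is preserved.
ACD → B is preserved.

A → C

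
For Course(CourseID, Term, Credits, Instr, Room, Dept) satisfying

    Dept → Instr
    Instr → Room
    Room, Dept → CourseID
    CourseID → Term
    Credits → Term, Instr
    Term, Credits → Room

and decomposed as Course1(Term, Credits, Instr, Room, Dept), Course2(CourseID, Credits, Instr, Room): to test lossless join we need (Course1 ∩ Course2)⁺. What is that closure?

Term, Credits, Instr, Room

Course1 ∩ Course2 = {Credits, Instr, Room}.
Credits → Term, Instr applies, adding Term
Closure: {Term, Credits, Instr, Room}.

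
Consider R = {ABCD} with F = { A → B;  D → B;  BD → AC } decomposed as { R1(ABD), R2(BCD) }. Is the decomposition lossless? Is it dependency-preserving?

Lossless test: (BD)⁺ = {ABCD}, which contains all of one fragment — lossless.
Dependency preservation: BD → AC is not contained in any single fragment, but the restricted closure of its left-hand side across the fragments still reaches the right-hand side; the remaining FDs each lie inside some fragment. All dependencies are preserved.

lossless and dependency-preserving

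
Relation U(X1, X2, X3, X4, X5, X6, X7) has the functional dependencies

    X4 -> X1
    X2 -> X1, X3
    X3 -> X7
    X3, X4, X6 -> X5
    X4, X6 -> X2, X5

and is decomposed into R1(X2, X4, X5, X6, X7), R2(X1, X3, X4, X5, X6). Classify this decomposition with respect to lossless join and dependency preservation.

Lossless test: (X4, X5, X6)⁺ = {X1, X2, X3, X4, X5, X6, X7}, which contains all of one fragment — lossless.
Dependency preservation: the restricted closure of {X2} across the fragments never reaches {X1, X3}, so X2 → X1, X3 cannot be enforced without a join — not preserved.

lossless but not dependency-preserving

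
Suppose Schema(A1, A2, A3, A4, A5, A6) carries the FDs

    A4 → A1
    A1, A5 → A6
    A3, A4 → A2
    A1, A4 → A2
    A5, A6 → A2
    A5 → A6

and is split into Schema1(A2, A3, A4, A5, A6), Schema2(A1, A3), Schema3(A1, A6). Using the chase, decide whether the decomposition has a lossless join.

No

Chase test. Columns are A1, A2, A3, A4, A5, A6; row i has aⱼ where attribute j ∈ Schemai, else bᵢⱼ.
Initial tableau (one row per fragment):
  row 1: b11 a2 a3 a4 a5 a6
  row 2: a1 b22 a3 b24 b25 b26
  row 3: a1 b32 b33 b34 b35 a6
No row becomes fully distinguished — the join is lossy.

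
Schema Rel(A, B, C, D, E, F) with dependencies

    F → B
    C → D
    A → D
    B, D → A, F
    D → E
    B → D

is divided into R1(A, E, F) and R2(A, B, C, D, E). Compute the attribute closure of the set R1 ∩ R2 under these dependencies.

R1 ∩ R2 = {A, E}.
A → D applies, adding D
Closure: {A, D, E}.

A, D, E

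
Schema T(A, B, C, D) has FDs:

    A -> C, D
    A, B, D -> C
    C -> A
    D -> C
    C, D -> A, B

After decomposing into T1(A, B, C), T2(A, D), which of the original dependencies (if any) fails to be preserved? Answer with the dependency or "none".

none

A → C, D: restricted closure across fragments reaches C, D.
A, B, D → C: restricted closure across fragments reaches C.
C → A lies within T1.
D → C: restricted closure across fragments reaches C.
C, D → A, B: restricted closure across fragments reaches A, B.
Every dependency is enforceable on the fragments, so the decomposition is dependency-preserving.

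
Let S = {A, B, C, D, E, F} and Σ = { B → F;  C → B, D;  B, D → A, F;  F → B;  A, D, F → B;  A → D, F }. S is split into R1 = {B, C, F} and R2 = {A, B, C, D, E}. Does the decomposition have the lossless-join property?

Common attributes: R1 ∩ R2 = {B, C}.
Closure of {B, C}: B → F applies, adding F; C → B, D applies, adding D; B, D → A, F applies, adding A. So (B, C)⁺ = {A, B, C, D, F}.
This closure contains every attribute of R1, so R1 ∩ R2 → R1. The join is lossless.

Yes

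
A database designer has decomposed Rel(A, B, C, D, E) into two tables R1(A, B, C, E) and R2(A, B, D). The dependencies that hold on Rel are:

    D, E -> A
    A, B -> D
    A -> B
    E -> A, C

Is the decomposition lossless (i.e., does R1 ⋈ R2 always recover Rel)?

Yes

Common attributes: R1 ∩ R2 = {A, B}.
Closure of {A, B}: A, B → D applies, adding D. So (A, B)⁺ = {A, B, D}.
This closure contains every attribute of R2, so R1 ∩ R2 → R2. The join is lossless.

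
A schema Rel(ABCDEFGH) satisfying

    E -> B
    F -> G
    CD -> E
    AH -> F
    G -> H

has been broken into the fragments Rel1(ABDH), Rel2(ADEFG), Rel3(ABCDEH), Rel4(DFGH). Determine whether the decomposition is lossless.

Yes

Chase test. Columns are ABCDEFGH; row i has aⱼ where attribute j ∈ Reli, else bᵢⱼ.
Initial tableau (one row per fragment):
  row 1: a1 a2 b13 a4 b15 b16 b17 a8
  row 2: a1 b22 b23 a4 a5 a6 a7 b28
  row 3: a1 a2 a3 a4 a5 b36 b37 a8
  row 4: b41 b42 b43 a4 b45 a6 a7 a8
Rows 2 and 3 agree on E; apply E→B and equate their B entries.
Rows 1 and 3 agree on AH; apply AH→F and equate their F entries.
Rows 2 and 4 agree on G; apply G→H and equate their H entries.
Rows 1 and 3 agree on F; apply F→G and equate their G entries.
Rows 1 and 2 agree on AH; apply AH→F and equate their F entries.
Rows 1 and 2 agree on F; apply F→G and equate their G entries.
Row 3 is now all distinguished symbols — the join is lossless.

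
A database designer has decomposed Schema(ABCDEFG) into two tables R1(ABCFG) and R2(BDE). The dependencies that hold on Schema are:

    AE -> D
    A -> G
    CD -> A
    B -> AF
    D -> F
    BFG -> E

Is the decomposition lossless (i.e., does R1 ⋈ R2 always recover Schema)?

Yes

Common attributes: R1 ∩ R2 = {B}.
Closure of {B}: B → AF applies, adding AF; A → G applies, adding G; BFG → E applies, adding E; AE → D applies, adding D. So (B)⁺ = {ABDEFG}.
This closure contains every attribute of R2, so R1 ∩ R2 → R2. The join is lossless.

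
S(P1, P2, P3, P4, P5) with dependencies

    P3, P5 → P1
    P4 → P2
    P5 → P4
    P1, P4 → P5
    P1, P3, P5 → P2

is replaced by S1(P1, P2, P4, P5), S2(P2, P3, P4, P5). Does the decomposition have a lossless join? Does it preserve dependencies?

lossy and not dependency-preserving

Lossless test: (P2, P4, P5)⁺ = {P2, P4, P5}, which is a superkey of neither fragment — lossy.
Dependency preservation: the restricted closure of {P3, P5} across the fragments never reaches {P1}, so P3, P5 → P1 cannot be enforced without a join — not preserved.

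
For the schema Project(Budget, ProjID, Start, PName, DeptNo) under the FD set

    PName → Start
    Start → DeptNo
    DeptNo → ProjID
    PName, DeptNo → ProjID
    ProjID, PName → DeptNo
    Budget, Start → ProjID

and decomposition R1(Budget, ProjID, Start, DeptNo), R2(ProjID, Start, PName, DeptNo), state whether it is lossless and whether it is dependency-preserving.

Lossless test: (ProjID, Start, DeptNo)⁺ = {ProjID, Start, DeptNo}, which is a superkey of neither fragment — lossy.
Dependency preservation: every FD's attributes lie within a single fragment, so each can be enforced locally — preserved.

lossy but dependency-preserving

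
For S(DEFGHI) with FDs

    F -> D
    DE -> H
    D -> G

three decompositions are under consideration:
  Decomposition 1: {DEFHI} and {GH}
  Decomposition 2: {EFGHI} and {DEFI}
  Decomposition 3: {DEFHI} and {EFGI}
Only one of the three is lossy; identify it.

Decomposition 1

Decomposition 1: common = {H}, closure = {H} → lossy.
Decomposition 2: common = {EFI}, closure = {DEFGHI} → lossless.
Decomposition 3: common = {EFI}, closure = {DEFGHI} → lossless.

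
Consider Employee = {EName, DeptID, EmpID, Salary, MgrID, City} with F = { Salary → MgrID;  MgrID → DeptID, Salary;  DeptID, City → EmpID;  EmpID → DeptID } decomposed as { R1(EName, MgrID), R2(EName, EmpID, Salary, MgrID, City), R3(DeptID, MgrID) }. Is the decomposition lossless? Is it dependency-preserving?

lossless but not dependency-preserving

Lossless test (chase): Rows 1 and 2 agree on MgrID; apply MgrID→DeptID, Salary and equate their DeptID, Salary entries. Rows 1 and 3 agree on MgrID; apply MgrID→DeptID, Salary and equate their DeptID, Salary entries. Row 2 is now all distinguished symbols — the join is lossless.
Dependency preservation: the restricted closure of {DeptID, City} across the fragments never reaches {EmpID}, so DeptID, City → EmpID cannot be enforced without a join — not preserved.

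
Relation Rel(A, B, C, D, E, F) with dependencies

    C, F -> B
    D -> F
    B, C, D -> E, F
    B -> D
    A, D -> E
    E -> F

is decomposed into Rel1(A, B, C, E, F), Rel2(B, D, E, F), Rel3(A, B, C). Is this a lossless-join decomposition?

Yes

Chase test. Columns are A, B, C, D, E, F; row i has aⱼ where attribute j ∈ Reli, else bᵢⱼ.
Initial tableau (one row per fragment):
  row 1: a1 a2 a3 b14 a5 a6
  row 2: b21 a2 b23 a4 a5 a6
  row 3: a1 a2 a3 b34 b35 b36
Rows 1 and 2 agree on B; apply B→D and equate their D entries.
Rows 1 and 3 agree on B; apply B→D and equate their D entries.
Rows 1 and 3 agree on A, D; apply A, D→E and equate their E entries.
Rows 1 and 3 agree on E; apply E→F and equate their F entries.
Row 1 is now all distinguished symbols — the join is lossless.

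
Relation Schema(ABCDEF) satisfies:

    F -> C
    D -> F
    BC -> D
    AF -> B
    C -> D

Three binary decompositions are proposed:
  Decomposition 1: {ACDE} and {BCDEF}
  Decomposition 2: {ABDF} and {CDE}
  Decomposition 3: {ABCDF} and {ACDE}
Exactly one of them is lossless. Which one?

Decomposition 1: common = {CDE}, closure = {CDEF} → lossy.
Decomposition 2: common = {D}, closure = {CDF} → lossy.
Decomposition 3: common = {ACD}, closure = {ABCDF} → lossless.

Decomposition 3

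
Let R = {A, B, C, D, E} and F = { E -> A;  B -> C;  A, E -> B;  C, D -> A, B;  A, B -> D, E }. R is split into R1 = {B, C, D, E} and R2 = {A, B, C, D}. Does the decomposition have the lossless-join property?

Yes

Common attributes: R1 ∩ R2 = {B, C, D}.
Closure of {B, C, D}: C, D → A, B applies, adding A; A, B → D, E applies, adding E. So (B, C, D)⁺ = {A, B, C, D, E}.
This closure contains every attribute of R1, so R1 ∩ R2 → R1. The join is lossless.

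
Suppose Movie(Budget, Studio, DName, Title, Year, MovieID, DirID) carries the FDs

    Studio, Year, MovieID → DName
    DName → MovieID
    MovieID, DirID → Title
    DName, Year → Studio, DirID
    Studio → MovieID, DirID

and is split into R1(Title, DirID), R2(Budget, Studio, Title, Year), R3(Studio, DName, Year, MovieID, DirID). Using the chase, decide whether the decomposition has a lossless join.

Chase test. Columns are Budget, Studio, DName, Title, Year, MovieID, DirID; row i has aⱼ where attribute j ∈ Ri, else bᵢⱼ.
Initial tableau (one row per fragment):
  row 1: b11 b12 b13 a4 b15 b16 a7
  row 2: a1 a2 b23 a4 a5 b26 b27
  row 3: b31 a2 a3 b34 a5 a6 a7
Rows 2 and 3 agree on Studio; apply Studio→MovieID, DirID and equate their MovieID, DirID entries.
Rows 2 and 3 agree on Studio, Year, MovieID; apply Studio, Year, MovieID→DName and equate their DName entries.
Rows 2 and 3 agree on MovieID, DirID; apply MovieID, DirID→Title and equate their Title entries.
Row 2 is now all distinguished symbols — the join is lossless.

Yes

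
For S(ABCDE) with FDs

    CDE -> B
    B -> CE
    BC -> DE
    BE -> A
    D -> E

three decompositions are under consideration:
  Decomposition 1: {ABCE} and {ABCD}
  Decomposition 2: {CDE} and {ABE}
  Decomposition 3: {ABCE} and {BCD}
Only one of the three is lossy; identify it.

Decomposition 2

Decomposition 1: common = {ABC}, closure = {ABCDE} → lossless.
Decomposition 2: common = {E}, closure = {E} → lossy.
Decomposition 3: common = {BC}, closure = {ABCDE} → lossless.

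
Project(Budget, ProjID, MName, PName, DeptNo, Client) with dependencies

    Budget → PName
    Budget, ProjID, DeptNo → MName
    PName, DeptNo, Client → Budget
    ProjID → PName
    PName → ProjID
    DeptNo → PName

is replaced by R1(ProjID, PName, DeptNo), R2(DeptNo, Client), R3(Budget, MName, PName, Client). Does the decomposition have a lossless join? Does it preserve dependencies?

lossy and not dependency-preserving

Lossless test (chase): Rows 1 and 3 agree on PName; apply PName→ProjID and equate their ProjID entries. Rows 1 and 2 agree on DeptNo; apply DeptNo→PName and equate their PName entries. Rows 1 and 2 agree on PName; apply PName→ProjID and equate their ProjID entries. No row becomes fully distinguished — the join is lossy.
Dependency preservation: the restricted closure of {Budget, ProjID, DeptNo} across the fragments never reaches {MName}, so Budget, ProjID, DeptNo → MName cannot be enforced without a join — not preserved.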